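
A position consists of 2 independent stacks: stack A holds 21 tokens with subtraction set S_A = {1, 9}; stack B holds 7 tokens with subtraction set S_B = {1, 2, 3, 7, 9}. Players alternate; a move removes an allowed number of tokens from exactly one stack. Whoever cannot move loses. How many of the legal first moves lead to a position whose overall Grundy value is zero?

1

Stack A, S = {1, 9}:
G(0) = 0
G(1) = mex{0} = 1
G(2) = mex{1} = 0
G(3) = mex{0} = 1
G(4) = mex{1} = 0
G(5) = mex{0} = 1
G(6) = mex{1} = 0
G(7) = mex{0} = 1
G(8) = mex{1} = 0
G(9) = mex{0,0} = 1
G(10) = mex{1,1} = 0
G(11) = mex{0,0} = 1
G(12) = mex{1,1} = 0
G(13) = mex{0,0} = 1
G(14) = mex{1,1} = 0
G(15) = mex{0,0} = 1
G(16) = mex{1,1} = 0
G(17) = mex{0,0} = 1
G(18) = mex{1,1} = 0
G(19) = mex{0,0} = 1
G(20) = mex{1,1} = 0
G(21) = mex{0,0} = 1
G_A(21) = 1.
Stack B, S = {1, 2, 3, 7, 9}:
G(0) = 0
G(1) = mex{0} = 1
G(2) = mex{1,0} = 2
G(3) = mex{2,1,0} = 3
G(4) = mex{3,2,1} = 0
G(5) = mex{0,3,2} = 1
G(6) = mex{1,0,3} = 2
G(7) = mex{2,1,0,0} = 3
G_B(7) = 3.
Combined Grundy value = 1 ⊕ 3 = 2.
A winning move leaves total XOR = 0, i.e. changes one component's Grundy value g to g ⊕ X where X is the current total.
Stack A: need g' = 1⊕2 = 3. Options: 21−1→G=0, 21−9→G=0. Hits: 0.
Stack B: need g' = 3⊕2 = 1. Options: 7−1→G=2, 7−2→G=1, 7−3→G=0, 7−7→G=0. Hits: 1.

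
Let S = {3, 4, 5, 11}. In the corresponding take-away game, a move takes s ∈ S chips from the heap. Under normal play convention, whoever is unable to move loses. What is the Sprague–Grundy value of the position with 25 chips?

0

n :  0  1  2  3  4  5  6  7  8  9 10 11 12 13 14 15 16 17 18 19 20 21 22 23 24 25
G :  0  0  0  1  1  1  2  2  0  0  0  1  1  1  2  2  0  0  0  1  1  1  2  2  0  0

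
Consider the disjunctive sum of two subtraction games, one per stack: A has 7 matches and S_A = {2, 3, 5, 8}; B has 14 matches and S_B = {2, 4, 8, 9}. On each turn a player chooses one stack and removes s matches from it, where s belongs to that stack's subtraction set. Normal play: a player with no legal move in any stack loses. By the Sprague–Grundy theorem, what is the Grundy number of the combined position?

1

Stack A, S = {2, 3, 5, 8}:
n : 0 1 2 3 4 5 6 7
G : 0 0 1 1 2 2 3 0
G_A(7) = 0.
Stack B, S = {2, 4, 8, 9}:
G(0) = 0
G(1) = mex{} = 0
G(2) = mex{0} = 1
G(3) = mex{0} = 1
G(4) = mex{1,0} = 2
G(5) = mex{1,0} = 2
G(6) = mex{2,1} = 0
G(7) = mex{2,1} = 0
G(8) = mex{0,2,0} = 1
G(9) = mex{0,2,0,0} = 1
G(10) = mex{1,0,1,0} = 2
G(11) = mex{1,0,1,1} = 2
G(12) = mex{2,1,2,1} = 0
G(13) = mex{2,1,2,2} = 0
G(14) = mex{0,2,0,2} = 1
G_B(14) = 1.
Combined Grundy value = 0 ⊕ 1 = 1.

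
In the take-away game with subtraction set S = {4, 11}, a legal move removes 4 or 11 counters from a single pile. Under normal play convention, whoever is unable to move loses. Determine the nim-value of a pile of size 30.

0

G(0) = 0
G(1) = mex{} = 0
G(2) = mex{} = 0
G(3) = mex{} = 0
G(4) = mex{0} = 1
G(5) = mex{0} = 1
G(6) = mex{0} = 1
G(7) = mex{0} = 1
G(8) = mex{1} = 0
G(9) = mex{1} = 0
G(10) = mex{1} = 0
G(11) = mex{1,0} = 2
G(12) = mex{0,0} = 1
G(13) = mex{0,0} = 1
G(14) = mex{0,0} = 1
G(15) = mex{2,1} = 0
G(16) = mex{1,1} = 0
G(17) = mex{1,1} = 0
G(18) = mex{1,1} = 0
G(19) = mex{0,0} = 1
G(20) = mex{0,0} = 1
G(21) = mex{0,0} = 1
G(22) = mex{0,2} = 1
G(23) = mex{1,1} = 0
G(24) = mex{1,1} = 0
G(25) = mex{1,1} = 0
G(26) = mex{1,0} = 2
G(27) = mex{0,0} = 1
G(28) = mex{0,0} = 1
G(29) = mex{0,0} = 1
G(30) = mex{2,1} = 0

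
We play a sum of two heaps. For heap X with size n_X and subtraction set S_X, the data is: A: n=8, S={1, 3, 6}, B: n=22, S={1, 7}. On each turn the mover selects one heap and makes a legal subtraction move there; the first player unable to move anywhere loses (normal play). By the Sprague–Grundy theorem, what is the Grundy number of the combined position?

2

Heap A, S = {1, 3, 6}:
G(0) = 0
G(1) = mex{0} = 1
G(2) = mex{1} = 0
G(3) = mex{0,0} = 1
G(4) = mex{1,1} = 0
G(5) = mex{0,0} = 1
G(6) = mex{1,1,0} = 2
G(7) = mex{2,0,1} = 3
G(8) = mex{3,1,0} = 2
G_A(8) = 2.
Heap B, S = {1, 7}:
G(0) = 0
G(1) = mex{0} = 1
G(2) = mex{1} = 0
G(3) = mex{0} = 1
G(4) = mex{1} = 0
G(5) = mex{0} = 1
G(6) = mex{1} = 0
G(7) = mex{0,0} = 1
G(8) = mex{1,1} = 0
G(9) = mex{0,0} = 1
G(10) = mex{1,1} = 0
G(11) = mex{0,0} = 1
G(12) = mex{1,1} = 0
G(13) = mex{0,0} = 1
G(14) = mex{1,1} = 0
G(15) = mex{0,0} = 1
G(16) = mex{1,1} = 0
G(17) = mex{0,0} = 1
G(18) = mex{1,1} = 0
G(19) = mex{0,0} = 1
G(20) = mex{1,1} = 0
G(21) = mex{0,0} = 1
G(22) = mex{1,1} = 0
G_B(22) = 0.
Combined Grundy value = 2 ⊕ 0 = 2.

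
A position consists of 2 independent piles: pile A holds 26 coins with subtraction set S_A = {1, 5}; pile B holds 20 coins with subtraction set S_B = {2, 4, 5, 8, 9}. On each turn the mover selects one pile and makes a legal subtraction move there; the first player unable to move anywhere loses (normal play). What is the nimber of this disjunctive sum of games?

0

Pile A, S = {1, 5}:
G(0) = 0
G(1) = mex{0} = 1
G(2) = mex{1} = 0
G(3) = mex{0} = 1
G(4) = mex{1} = 0
G(5) = mex{0,0} = 1
G(6) = mex{1,1} = 0
G(7) = mex{0,0} = 1
G(8) = mex{1,1} = 0
G(9) = mex{0,0} = 1
G(10) = mex{1,1} = 0
G(11) = mex{0,0} = 1
G(12) = mex{1,1} = 0
G(13) = mex{0,0} = 1
G(14) = mex{1,1} = 0
G(15) = mex{0,0} = 1
G(16) = mex{1,1} = 0
G(17) = mex{0,0} = 1
G(18) = mex{1,1} = 0
G(19) = mex{0,0} = 1
G(20) = mex{1,1} = 0
G(21) = mex{0,0} = 1
G(22) = mex{1,1} = 0
G(23) = mex{0,0} = 1
G(24) = mex{1,1} = 0
G(25) = mex{0,0} = 1
G(26) = mex{1,1} = 0
G_A(26) = 0.
Pile B, S = {2, 4, 5, 8, 9}:
n :  0  1  2  3  4  5  6  7  8  9 10 11 12 13 14 15 16 17 18 19 20
G :  0  0  1  1  2  2  3  0  4  1  5  2  3  0  0  1  1  2  2  3  0
G_B(20) = 0.
Combined Grundy value = 0 ⊕ 0 = 0.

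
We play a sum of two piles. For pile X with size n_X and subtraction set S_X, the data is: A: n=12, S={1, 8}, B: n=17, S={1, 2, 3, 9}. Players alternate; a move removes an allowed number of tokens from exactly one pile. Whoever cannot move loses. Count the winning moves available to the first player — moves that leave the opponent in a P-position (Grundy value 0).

0

Pile A, S = {1, 8}:
G(0) = 0
G(1) = mex{0} = 1
G(2) = mex{1} = 0
G(3) = mex{0} = 1
G(4) = mex{1} = 0
G(5) = mex{0} = 1
G(6) = mex{1} = 0
G(7) = mex{0} = 1
G(8) = mex{1,0} = 2
G(9) = mex{2,1} = 0
G(10) = mex{0,0} = 1
G(11) = mex{1,1} = 0
G(12) = mex{0,0} = 1
G_A(12) = 1.
Pile B, S = {1, 2, 3, 9}:
G(0) = 0
G(1) = mex{0} = 1
G(2) = mex{1,0} = 2
G(3) = mex{2,1,0} = 3
G(4) = mex{3,2,1} = 0
G(5) = mex{0,3,2} = 1
G(6) = mex{1,0,3} = 2
G(7) = mex{2,1,0} = 3
G(8) = mex{3,2,1} = 0
G(9) = mex{0,3,2,0} = 1
G(10) = mex{1,0,3,1} = 2
G(11) = mex{2,1,0,2} = 3
G(12) = mex{3,2,1,3} = 0
G(13) = mex{0,3,2,0} = 1
G(14) = mex{1,0,3,1} = 2
G(15) = mex{2,1,0,2} = 3
G(16) = mex{3,2,1,3} = 0
G(17) = mex{0,3,2,0} = 1
G_B(17) = 1.
Combined Grundy value = 1 ⊕ 1 = 0.
A winning move leaves total XOR = 0, i.e. changes one component's Grundy value g to g ⊕ X where X is the current total.
Pile A: target g' = 1⊕0 = 1, but every legal move changes the Grundy value (mex property), so 0 moves.
Pile B: target g' = 1⊕0 = 1, but every legal move changes the Grundy value (mex property), so 0 moves.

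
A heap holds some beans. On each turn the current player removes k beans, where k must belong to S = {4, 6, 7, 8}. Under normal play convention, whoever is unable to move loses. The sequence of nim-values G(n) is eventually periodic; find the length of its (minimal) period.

G(0) = 0
G(1) = mex{} = 0
G(2) = mex{} = 0
G(3) = mex{} = 0
G(4) = mex{0} = 1
G(5) = mex{0} = 1
G(6) = mex{0,0} = 1
G(7) = mex{0,0,0} = 1
G(8) = mex{1,0,0,0} = 2
G(9) = mex{1,0,0,0} = 2
G(10) = mex{1,1,0,0} = 2
G(11) = mex{1,1,1,0} = 2
G(12) = mex{2,1,1,1} = 0
G(13) = mex{2,1,1,1} = 0
G(14) = mex{2,2,1,1} = 0
G(15) = mex{2,2,2,1} = 0
G(16) = mex{0,2,2,2} = 1
G(17) = mex{0,2,2,2} = 1
G(18) = mex{0,0,2,2} = 1
G(19) = mex{0,0,0,2} = 1
G(20) = mex{1,0,0,0} = 2
G(21) = mex{1,0,0,0} = 2
G(22) = mex{1,1,0,0} = 2
G(23) = mex{1,1,1,0} = 2
G(24) = mex{2,1,1,1} = 0
G(25) = mex{2,1,1,1} = 0
G(n+12) = G(n) holds for n = 0,…,7 (a full window of length max(S) = 8), so the sequence is purely periodic with period 12.

12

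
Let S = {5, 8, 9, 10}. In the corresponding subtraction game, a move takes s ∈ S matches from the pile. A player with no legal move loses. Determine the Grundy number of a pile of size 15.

0

G(0) = 0
G(1) = mex{} = 0
G(2) = mex{} = 0
G(3) = mex{} = 0
G(4) = mex{} = 0
G(5) = mex{0} = 1
G(6) = mex{0} = 1
G(7) = mex{0} = 1
G(8) = mex{0,0} = 1
G(9) = mex{0,0,0} = 1
G(10) = mex{1,0,0,0} = 2
G(11) = mex{1,0,0,0} = 2
G(12) = mex{1,0,0,0} = 2
G(13) = mex{1,1,0,0} = 2
G(14) = mex{1,1,1,0} = 2
G(15) = mex{2,1,1,1} = 0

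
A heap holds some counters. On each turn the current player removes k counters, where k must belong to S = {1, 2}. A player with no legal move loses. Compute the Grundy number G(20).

n :  0  1  2  3  4  5  6  7  8  9 10 11 12 13 14 15 16 17 18 19 20
G :  0  1  2  0  1  2  0  1  2  0  1  2  0  1  2  0  1  2  0  1  2

2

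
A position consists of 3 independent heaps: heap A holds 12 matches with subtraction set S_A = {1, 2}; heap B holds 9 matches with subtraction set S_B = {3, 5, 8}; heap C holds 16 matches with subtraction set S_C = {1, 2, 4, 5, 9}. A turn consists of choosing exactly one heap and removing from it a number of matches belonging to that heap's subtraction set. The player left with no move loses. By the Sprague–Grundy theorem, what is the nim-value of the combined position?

Heap A, S = {1, 2}:
G(0) = 0
G(1) = mex{0} = 1
G(2) = mex{1,0} = 2
G(3) = mex{2,1} = 0
G(4) = mex{0,2} = 1
G(5) = mex{1,0} = 2
G(6) = mex{2,1} = 0
G(7) = mex{0,2} = 1
G(8) = mex{1,0} = 2
G(9) = mex{2,1} = 0
G(10) = mex{0,2} = 1
G(11) = mex{1,0} = 2
G(12) = mex{2,1} = 0
G_A(12) = 0.
Heap B, S = {3, 5, 8}:
n : 0 1 2 3 4 5 6 7 8 9
G : 0 0 0 1 1 1 2 2 2 3
G_B(9) = 3.
Heap C, S = {1, 2, 4, 5, 9}:
G(0) = 0
G(1) = mex{0} = 1
G(2) = mex{1,0} = 2
G(3) = mex{2,1} = 0
G(4) = mex{0,2,0} = 1
G(5) = mex{1,0,1,0} = 2
G(6) = mex{2,1,2,1} = 0
G(7) = mex{0,2,0,2} = 1
G(8) = mex{1,0,1,0} = 2
G(9) = mex{2,1,2,1,0} = 3
G(10) = mex{3,2,0,2,1} = 4
G(11) = mex{4,3,1,0,2} = 5
G(12) = mex{5,4,2,1,0} = 3
G(13) = mex{3,5,3,2,1} = 0
G(14) = mex{0,3,4,3,2} = 1
G(15) = mex{1,0,5,4,0} = 2
G(16) = mex{2,1,3,5,1} = 0
G_C(16) = 0.
Combined Grundy value = 0 ⊕ 3 ⊕ 0 = 3.

3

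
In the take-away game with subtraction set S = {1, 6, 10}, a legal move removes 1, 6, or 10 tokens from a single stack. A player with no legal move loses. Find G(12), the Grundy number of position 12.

n :  0  1  2  3  4  5  6  7  8  9 10 11 12
G :  0  1  0  1  0  1  2  0  1  0  1  0  1

1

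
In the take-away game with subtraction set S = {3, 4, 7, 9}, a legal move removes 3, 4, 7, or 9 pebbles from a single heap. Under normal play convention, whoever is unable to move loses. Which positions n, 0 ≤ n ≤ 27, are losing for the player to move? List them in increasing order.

0, 1, 2, 12, 13, 14, 24, 25, 26

n :  0  1  2  3  4  5  6  7  8  9 10 11 12 13 14 15 16 17 18 19 20 21 22 23 24 25 26 27
G :  0  0  0  1  1  1  2  2  2  3  3  3  0  0  0  1  1  1  2  2  2  3  3  3  0  0  0  1
P-positions are exactly the n with G(n) = 0.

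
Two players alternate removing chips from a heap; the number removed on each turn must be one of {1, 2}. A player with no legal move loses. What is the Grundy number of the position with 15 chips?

G(0) = 0
G(1) = mex{0} = 1
G(2) = mex{1,0} = 2
G(3) = mex{2,1} = 0
G(4) = mex{0,2} = 1
G(5) = mex{1,0} = 2
G(6) = mex{2,1} = 0
G(7) = mex{0,2} = 1
G(8) = mex{1,0} = 2
G(9) = mex{2,1} = 0
G(10) = mex{0,2} = 1
G(11) = mex{1,0} = 2
G(12) = mex{2,1} = 0
G(13) = mex{0,2} = 1
G(14) = mex{1,0} = 2
G(15) = mex{2,1} = 0

0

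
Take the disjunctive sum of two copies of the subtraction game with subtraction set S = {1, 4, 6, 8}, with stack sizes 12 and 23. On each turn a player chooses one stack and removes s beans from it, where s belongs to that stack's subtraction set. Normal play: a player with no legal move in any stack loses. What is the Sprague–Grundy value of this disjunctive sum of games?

2

All stacks use S = {1, 4, 6, 8}:
n :  0  1  2  3  4  5  6  7  8  9 10 11 12 13 14 15 16 17 18 19 20 21 22 23
G :  0  1  0  1  2  0  1  0  1  2  3  2  0  1  0  1  2  0  1  0  1  2  3  2
Stack A: G(12) = 0.
Stack B: G(23) = 2.
Combined Grundy value = 0 ⊕ 2 = 2.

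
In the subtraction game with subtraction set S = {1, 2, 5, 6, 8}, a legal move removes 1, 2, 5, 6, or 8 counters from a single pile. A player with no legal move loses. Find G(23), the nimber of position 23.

2

G(0) = 0
G(1) = mex{0} = 1
G(2) = mex{1,0} = 2
G(3) = mex{2,1} = 0
G(4) = mex{0,2} = 1
G(5) = mex{1,0,0} = 2
G(6) = mex{2,1,1,0} = 3
G(7) = mex{3,2,2,1} = 0
G(8) = mex{0,3,0,2,0} = 1
G(9) = mex{1,0,1,0,1} = 2
G(10) = mex{2,1,2,1,2} = 0
G(11) = mex{0,2,3,2,0} = 1
G(12) = mex{1,0,0,3,1} = 2
G(13) = mex{2,1,1,0,2} = 3
G(14) = mex{3,2,2,1,3} = 0
G(15) = mex{0,3,0,2,0} = 1
G(16) = mex{1,0,1,0,1} = 2
G(17) = mex{2,1,2,1,2} = 0
G(18) = mex{0,2,3,2,0} = 1
G(19) = mex{1,0,0,3,1} = 2
G(20) = mex{2,1,1,0,2} = 3
G(21) = mex{3,2,2,1,3} = 0
G(22) = mex{0,3,0,2,0} = 1
G(23) = mex{1,0,1,0,1} = 2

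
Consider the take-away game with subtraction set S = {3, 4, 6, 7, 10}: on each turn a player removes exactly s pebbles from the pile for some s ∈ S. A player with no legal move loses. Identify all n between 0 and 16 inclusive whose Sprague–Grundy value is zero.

0, 1, 2, 13, 14, 15

G(0) = 0
G(1) = mex{} = 0
G(2) = mex{} = 0
G(3) = mex{0} = 1
G(4) = mex{0,0} = 1
G(5) = mex{0,0} = 1
G(6) = mex{1,0,0} = 2
G(7) = mex{1,1,0,0} = 2
G(8) = mex{1,1,0,0} = 2
G(9) = mex{2,1,1,0} = 3
G(10) = mex{2,2,1,1,0} = 3
G(11) = mex{2,2,1,1,0} = 3
G(12) = mex{3,2,2,1,0} = 4
G(13) = mex{3,3,2,2,1} = 0
G(14) = mex{3,3,2,2,1} = 0
G(15) = mex{4,3,3,2,1} = 0
G(16) = mex{0,4,3,3,2} = 1
P-positions are exactly the n with G(n) = 0.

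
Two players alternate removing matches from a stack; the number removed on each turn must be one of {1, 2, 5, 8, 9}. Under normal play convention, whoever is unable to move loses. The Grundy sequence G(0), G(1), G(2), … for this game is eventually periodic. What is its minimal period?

10

n :  0  1  2  3  4  5  6  7  8  9 10 11 12 13 14 15 16 17 18 19 20 21
G :  0  1  2  0  1  2  0  1  2  3  0  1  2  0  1  2  0  1  2  3  0  1
G(n+10) = G(n) holds for n = 0,…,8 (a full window of length max(S) = 9), so the sequence is purely periodic with period 10.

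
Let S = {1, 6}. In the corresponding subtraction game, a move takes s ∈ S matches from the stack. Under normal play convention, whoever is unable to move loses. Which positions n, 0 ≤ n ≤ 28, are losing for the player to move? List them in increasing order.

n :  0  1  2  3  4  5  6  7  8  9 10 11 12 13 14 15 16 17 18 19 20 21 22 23 24 25 26 27 28
G :  0  1  0  1  0  1  2  0  1  0  1  0  1  2  0  1  0  1  0  1  2  0  1  0  1  0  1  2  0
P-positions are exactly the n with G(n) = 0.

0, 2, 4, 7, 9, 11, 14, 16, 18, 21, 23, 25, 28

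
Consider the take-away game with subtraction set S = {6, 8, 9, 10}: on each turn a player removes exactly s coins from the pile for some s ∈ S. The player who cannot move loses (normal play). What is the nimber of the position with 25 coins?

G(0) = 0
G(1) = mex{} = 0
G(2) = mex{} = 0
G(3) = mex{} = 0
G(4) = mex{} = 0
G(5) = mex{} = 0
G(6) = mex{0} = 1
G(7) = mex{0} = 1
G(8) = mex{0,0} = 1
G(9) = mex{0,0,0} = 1
G(10) = mex{0,0,0,0} = 1
G(11) = mex{0,0,0,0} = 1
G(12) = mex{1,0,0,0} = 2
G(13) = mex{1,0,0,0} = 2
G(14) = mex{1,1,0,0} = 2
G(15) = mex{1,1,1,0} = 2
G(16) = mex{1,1,1,1} = 0
G(17) = mex{1,1,1,1} = 0
G(18) = mex{2,1,1,1} = 0
G(19) = mex{2,1,1,1} = 0
G(20) = mex{2,2,1,1} = 0
G(21) = mex{2,2,2,1} = 0
G(22) = mex{0,2,2,2} = 1
G(23) = mex{0,2,2,2} = 1
G(24) = mex{0,0,2,2} = 1
G(25) = mex{0,0,0,2} = 1

1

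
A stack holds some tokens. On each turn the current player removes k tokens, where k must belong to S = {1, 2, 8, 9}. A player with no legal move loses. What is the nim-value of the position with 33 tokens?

0

G(0) = 0
G(1) = mex{0} = 1
G(2) = mex{1,0} = 2
G(3) = mex{2,1} = 0
G(4) = mex{0,2} = 1
G(5) = mex{1,0} = 2
G(6) = mex{2,1} = 0
G(7) = mex{0,2} = 1
G(8) = mex{1,0,0} = 2
G(9) = mex{2,1,1,0} = 3
G(10) = mex{3,2,2,1} = 0
G(11) = mex{0,3,0,2} = 1
G(12) = mex{1,0,1,0} = 2
G(13) = mex{2,1,2,1} = 0
G(14) = mex{0,2,0,2} = 1
G(15) = mex{1,0,1,0} = 2
G(16) = mex{2,1,2,1} = 0
G(17) = mex{0,2,3,2} = 1
G(18) = mex{1,0,0,3} = 2
G(19) = mex{2,1,1,0} = 3
G(20) = mex{3,2,2,1} = 0
G(21) = mex{0,3,0,2} = 1
G(22) = mex{1,0,1,0} = 2
G(23) = mex{2,1,2,1} = 0
G(24) = mex{0,2,0,2} = 1
G(25) = mex{1,0,1,0} = 2
G(26) = mex{2,1,2,1} = 0
G(27) = mex{0,2,3,2} = 1
G(28) = mex{1,0,0,3} = 2
G(29) = mex{2,1,1,0} = 3
G(30) = mex{3,2,2,1} = 0
G(31) = mex{0,3,0,2} = 1
G(32) = mex{1,0,1,0} = 2
G(33) = mex{2,1,2,1} = 0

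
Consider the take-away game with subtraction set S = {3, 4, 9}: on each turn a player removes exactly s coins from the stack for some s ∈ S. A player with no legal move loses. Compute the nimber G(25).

G(0) = 0
G(1) = mex{} = 0
G(2) = mex{} = 0
G(3) = mex{0} = 1
G(4) = mex{0,0} = 1
G(5) = mex{0,0} = 1
G(6) = mex{1,0} = 2
G(7) = mex{1,1} = 0
G(8) = mex{1,1} = 0
G(9) = mex{2,1,0} = 3
G(10) = mex{0,2,0} = 1
G(11) = mex{0,0,0} = 1
G(12) = mex{3,0,1} = 2
G(13) = mex{1,3,1} = 0
G(14) = mex{1,1,1} = 0
G(15) = mex{2,1,2} = 0
G(16) = mex{0,2,0} = 1
G(17) = mex{0,0,0} = 1
G(18) = mex{0,0,3} = 1
G(19) = mex{1,0,1} = 2
G(20) = mex{1,1,1} = 0
G(21) = mex{1,1,2} = 0
G(22) = mex{2,1,0} = 3
G(23) = mex{0,2,0} = 1
G(24) = mex{0,0,0} = 1
G(25) = mex{3,0,1} = 2

2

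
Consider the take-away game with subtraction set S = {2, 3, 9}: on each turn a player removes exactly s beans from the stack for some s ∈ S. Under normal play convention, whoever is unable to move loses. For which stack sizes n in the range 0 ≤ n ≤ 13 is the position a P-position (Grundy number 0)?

n :  0  1  2  3  4  5  6  7  8  9 10 11 12 13
G :  0  0  1  1  2  0  0  1  1  2  2  0  0  1
P-positions are exactly the n with G(n) = 0.

0, 1, 5, 6, 11, 12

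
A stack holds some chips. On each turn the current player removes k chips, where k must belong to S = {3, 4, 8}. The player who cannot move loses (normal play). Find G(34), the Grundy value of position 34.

1

G(0) = 0
G(1) = mex{} = 0
G(2) = mex{} = 0
G(3) = mex{0} = 1
G(4) = mex{0,0} = 1
G(5) = mex{0,0} = 1
G(6) = mex{1,0} = 2
G(7) = mex{1,1} = 0
G(8) = mex{1,1,0} = 2
G(9) = mex{2,1,0} = 3
G(10) = mex{0,2,0} = 1
G(11) = mex{2,0,1} = 3
G(12) = mex{3,2,1} = 0
G(13) = mex{1,3,1} = 0
G(14) = mex{3,1,2} = 0
G(15) = mex{0,3,0} = 1
G(16) = mex{0,0,2} = 1
G(17) = mex{0,0,3} = 1
G(18) = mex{1,0,1} = 2
G(19) = mex{1,1,3} = 0
G(20) = mex{1,1,0} = 2
G(21) = mex{2,1,0} = 3
G(22) = mex{0,2,0} = 1
G(23) = mex{2,0,1} = 3
G(24) = mex{3,2,1} = 0
G(25) = mex{1,3,1} = 0
G(26) = mex{3,1,2} = 0
G(27) = mex{0,3,0} = 1
G(28) = mex{0,0,2} = 1
G(29) = mex{0,0,3} = 1
G(30) = mex{1,0,1} = 2
G(31) = mex{1,1,3} = 0
G(32) = mex{1,1,0} = 2
G(33) = mex{2,1,0} = 3
G(34) = mex{0,2,0} = 1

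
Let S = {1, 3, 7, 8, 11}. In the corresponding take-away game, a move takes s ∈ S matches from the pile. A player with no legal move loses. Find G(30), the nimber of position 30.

2

n :  0  1  2  3  4  5  6  7  8  9 10 11 12 13 14 15 16 17 18 19 20 21 22 23 24 25 26 27 28 29 30
G :  0  1  0  1  0  1  0  1  2  3  2  3  2  3  2  3  0  1  0  1  0  1  0  1  2  3  2  3  2  3  2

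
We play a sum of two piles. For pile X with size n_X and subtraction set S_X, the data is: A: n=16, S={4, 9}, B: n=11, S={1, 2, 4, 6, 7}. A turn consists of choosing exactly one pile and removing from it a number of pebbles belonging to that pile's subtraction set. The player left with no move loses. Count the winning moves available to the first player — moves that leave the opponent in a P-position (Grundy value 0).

Pile A, S = {4, 9}:
n :  0  1  2  3  4  5  6  7  8  9 10 11 12 13 14 15 16
G :  0  0  0  0  1  1  1  1  0  2  2  2  1  0  0  0  0
G_A(16) = 0.
Pile B, S = {1, 2, 4, 6, 7}:
n :  0  1  2  3  4  5  6  7  8  9 10 11
G :  0  1  2  0  1  2  3  4  0  1  2  0
G_B(11) = 0.
Combined Grundy value = 0 ⊕ 0 = 0.
A winning move leaves total XOR = 0, i.e. changes one component's Grundy value g to g ⊕ X where X is the current total.
Pile A: target g' = 0⊕0 = 0, but every legal move changes the Grundy value (mex property), so 0 moves.
Pile B: target g' = 0⊕0 = 0, but every legal move changes the Grundy value (mex property), so 0 moves.

0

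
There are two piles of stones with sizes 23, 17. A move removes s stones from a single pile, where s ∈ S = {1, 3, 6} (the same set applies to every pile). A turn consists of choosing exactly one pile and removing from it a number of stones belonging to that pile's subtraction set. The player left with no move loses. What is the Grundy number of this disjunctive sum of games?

All piles use S = {1, 3, 6}:
G(0) = 0
G(1) = mex{0} = 1
G(2) = mex{1} = 0
G(3) = mex{0,0} = 1
G(4) = mex{1,1} = 0
G(5) = mex{0,0} = 1
G(6) = mex{1,1,0} = 2
G(7) = mex{2,0,1} = 3
G(8) = mex{3,1,0} = 2
G(9) = mex{2,2,1} = 0
G(10) = mex{0,3,0} = 1
G(11) = mex{1,2,1} = 0
G(12) = mex{0,0,2} = 1
G(13) = mex{1,1,3} = 0
G(14) = mex{0,0,2} = 1
G(15) = mex{1,1,0} = 2
G(16) = mex{2,0,1} = 3
G(17) = mex{3,1,0} = 2
G(18) = mex{2,2,1} = 0
G(19) = mex{0,3,0} = 1
G(20) = mex{1,2,1} = 0
G(21) = mex{0,0,2} = 1
G(22) = mex{1,1,3} = 0
G(23) = mex{0,0,2} = 1
Pile A: G(23) = 1.
Pile B: G(17) = 2.
Combined Grundy value = 1 ⊕ 2 = 3.

3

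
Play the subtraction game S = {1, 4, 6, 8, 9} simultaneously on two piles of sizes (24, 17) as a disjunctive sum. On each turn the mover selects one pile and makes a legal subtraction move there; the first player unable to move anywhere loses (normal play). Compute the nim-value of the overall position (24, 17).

All piles use S = {1, 4, 6, 8, 9}:
G(0) = 0
G(1) = mex{0} = 1
G(2) = mex{1} = 0
G(3) = mex{0} = 1
G(4) = mex{1,0} = 2
G(5) = mex{2,1} = 0
G(6) = mex{0,0,0} = 1
G(7) = mex{1,1,1} = 0
G(8) = mex{0,2,0,0} = 1
G(9) = mex{1,0,1,1,0} = 2
G(10) = mex{2,1,2,0,1} = 3
G(11) = mex{3,0,0,1,0} = 2
G(12) = mex{2,1,1,2,1} = 0
G(13) = mex{0,2,0,0,2} = 1
G(14) = mex{1,3,1,1,0} = 2
G(15) = mex{2,2,2,0,1} = 3
G(16) = mex{3,0,3,1,0} = 2
G(17) = mex{2,1,2,2,1} = 0
G(18) = mex{0,2,0,3,2} = 1
G(19) = mex{1,3,1,2,3} = 0
G(20) = mex{0,2,2,0,2} = 1
G(21) = mex{1,0,3,1,0} = 2
G(22) = mex{2,1,2,2,1} = 0
G(23) = mex{0,0,0,3,2} = 1
G(24) = mex{1,1,1,2,3} = 0
Pile A: G(24) = 0.
Pile B: G(17) = 0.
Combined Grundy value = 0 ⊕ 0 = 0.

0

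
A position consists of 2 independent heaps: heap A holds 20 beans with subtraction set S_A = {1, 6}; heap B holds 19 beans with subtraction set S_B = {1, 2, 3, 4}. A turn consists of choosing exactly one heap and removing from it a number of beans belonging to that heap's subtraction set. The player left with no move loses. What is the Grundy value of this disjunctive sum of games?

6

Heap A, S = {1, 6}:
n :  0  1  2  3  4  5  6  7  8  9 10 11 12 13 14 15 16 17 18 19 20
G :  0  1  0  1  0  1  2  0  1  0  1  0  1  2  0  1  0  1  0  1  2
G_A(20) = 2.
Heap B, S = {1, 2, 3, 4}:
n :  0  1  2  3  4  5  6  7  8  9 10 11 12 13 14 15 16 17 18 19
G :  0  1  2  3  4  0  1  2  3  4  0  1  2  3  4  0  1  2  3  4
G_B(19) = 4.
Combined Grundy value = 2 ⊕ 4 = 6.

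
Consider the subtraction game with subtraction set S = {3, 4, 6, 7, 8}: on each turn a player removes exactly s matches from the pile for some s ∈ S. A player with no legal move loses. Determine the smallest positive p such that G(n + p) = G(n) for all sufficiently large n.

G(0) = 0
G(1) = mex{} = 0
G(2) = mex{} = 0
G(3) = mex{0} = 1
G(4) = mex{0,0} = 1
G(5) = mex{0,0} = 1
G(6) = mex{1,0,0} = 2
G(7) = mex{1,1,0,0} = 2
G(8) = mex{1,1,0,0,0} = 2
G(9) = mex{2,1,1,0,0} = 3
G(10) = mex{2,2,1,1,0} = 3
G(11) = mex{2,2,1,1,1} = 0
G(12) = mex{3,2,2,1,1} = 0
G(13) = mex{3,3,2,2,1} = 0
G(14) = mex{0,3,2,2,2} = 1
G(15) = mex{0,0,3,2,2} = 1
G(16) = mex{0,0,3,3,2} = 1
G(17) = mex{1,0,0,3,3} = 2
G(18) = mex{1,1,0,0,3} = 2
G(19) = mex{1,1,0,0,0} = 2
G(20) = mex{2,1,1,0,0} = 3
G(21) = mex{2,2,1,1,0} = 3
G(22) = mex{2,2,1,1,1} = 0
G(23) = mex{3,2,2,1,1} = 0
G(n+11) = G(n) holds for n = 0,…,7 (a full window of length max(S) = 8), so the sequence is purely periodic with period 11.

11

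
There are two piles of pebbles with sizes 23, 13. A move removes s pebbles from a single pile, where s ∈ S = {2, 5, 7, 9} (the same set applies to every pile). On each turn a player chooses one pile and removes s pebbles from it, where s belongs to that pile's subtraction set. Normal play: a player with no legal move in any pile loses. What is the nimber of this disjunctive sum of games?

6

All piles use S = {2, 5, 7, 9}:
n :  0  1  2  3  4  5  6  7  8  9 10 11 12 13 14 15 16 17 18 19 20 21 22 23
G :  0  0  1  1  0  2  1  3  2  2  3  3  0  4  1  0  0  1  1  2  2  3  3  2
Pile A: G(23) = 2.
Pile B: G(13) = 4.
Combined Grundy value = 2 ⊕ 4 = 6.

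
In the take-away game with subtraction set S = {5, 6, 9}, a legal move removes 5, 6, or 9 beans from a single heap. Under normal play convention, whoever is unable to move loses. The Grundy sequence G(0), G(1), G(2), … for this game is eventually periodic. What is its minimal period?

G(0) = 0
G(1) = mex{} = 0
G(2) = mex{} = 0
G(3) = mex{} = 0
G(4) = mex{} = 0
G(5) = mex{0} = 1
G(6) = mex{0,0} = 1
G(7) = mex{0,0} = 1
G(8) = mex{0,0} = 1
G(9) = mex{0,0,0} = 1
G(10) = mex{1,0,0} = 2
G(11) = mex{1,1,0} = 2
G(12) = mex{1,1,0} = 2
G(13) = mex{1,1,0} = 2
G(14) = mex{1,1,1} = 0
G(15) = mex{2,1,1} = 0
G(16) = mex{2,2,1} = 0
G(17) = mex{2,2,1} = 0
G(18) = mex{2,2,1} = 0
G(19) = mex{0,2,2} = 1
G(20) = mex{0,0,2} = 1
G(21) = mex{0,0,2} = 1
G(22) = mex{0,0,2} = 1
G(23) = mex{0,0,0} = 1
G(24) = mex{1,0,0} = 2
G(25) = mex{1,1,0} = 2
G(26) = mex{1,1,0} = 2
G(27) = mex{1,1,0} = 2
G(28) = mex{1,1,1} = 0
G(29) = mex{2,1,1} = 0
G(n+14) = G(n) holds for n = 0,…,8 (a full window of length max(S) = 9), so the sequence is purely periodic with period 14.

14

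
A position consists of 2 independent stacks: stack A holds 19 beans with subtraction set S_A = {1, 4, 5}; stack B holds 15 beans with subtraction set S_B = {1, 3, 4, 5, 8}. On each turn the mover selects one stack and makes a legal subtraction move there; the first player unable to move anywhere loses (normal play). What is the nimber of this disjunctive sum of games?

Stack A, S = {1, 4, 5}:
G(0) = 0
G(1) = mex{0} = 1
G(2) = mex{1} = 0
G(3) = mex{0} = 1
G(4) = mex{1,0} = 2
G(5) = mex{2,1,0} = 3
G(6) = mex{3,0,1} = 2
G(7) = mex{2,1,0} = 3
G(8) = mex{3,2,1} = 0
G(9) = mex{0,3,2} = 1
G(10) = mex{1,2,3} = 0
G(11) = mex{0,3,2} = 1
G(12) = mex{1,0,3} = 2
G(13) = mex{2,1,0} = 3
G(14) = mex{3,0,1} = 2
G(15) = mex{2,1,0} = 3
G(16) = mex{3,2,1} = 0
G(17) = mex{0,3,2} = 1
G(18) = mex{1,2,3} = 0
G(19) = mex{0,3,2} = 1
G_A(19) = 1.
Stack B, S = {1, 3, 4, 5, 8}:
G(0) = 0
G(1) = mex{0} = 1
G(2) = mex{1} = 0
G(3) = mex{0,0} = 1
G(4) = mex{1,1,0} = 2
G(5) = mex{2,0,1,0} = 3
G(6) = mex{3,1,0,1} = 2
G(7) = mex{2,2,1,0} = 3
G(8) = mex{3,3,2,1,0} = 4
G(9) = mex{4,2,3,2,1} = 0
G(10) = mex{0,3,2,3,0} = 1
G(11) = mex{1,4,3,2,1} = 0
G(12) = mex{0,0,4,3,2} = 1
G(13) = mex{1,1,0,4,3} = 2
G(14) = mex{2,0,1,0,2} = 3
G(15) = mex{3,1,0,1,3} = 2
G_B(15) = 2.
Combined Grundy value = 1 ⊕ 2 = 3.

3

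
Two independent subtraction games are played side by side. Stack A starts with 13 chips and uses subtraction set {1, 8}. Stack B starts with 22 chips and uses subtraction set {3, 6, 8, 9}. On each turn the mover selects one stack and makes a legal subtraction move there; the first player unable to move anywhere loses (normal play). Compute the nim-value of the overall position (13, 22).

Stack A, S = {1, 8}:
n :  0  1  2  3  4  5  6  7  8  9 10 11 12 13
G :  0  1  0  1  0  1  0  1  2  0  1  0  1  0
G_A(13) = 0.
Stack B, S = {3, 6, 8, 9}:
G(0) = 0
G(1) = mex{} = 0
G(2) = mex{} = 0
G(3) = mex{0} = 1
G(4) = mex{0} = 1
G(5) = mex{0} = 1
G(6) = mex{1,0} = 2
G(7) = mex{1,0} = 2
G(8) = mex{1,0,0} = 2
G(9) = mex{2,1,0,0} = 3
G(10) = mex{2,1,0,0} = 3
G(11) = mex{2,1,1,0} = 3
G(12) = mex{3,2,1,1} = 0
G(13) = mex{3,2,1,1} = 0
G(14) = mex{3,2,2,1} = 0
G(15) = mex{0,3,2,2} = 1
G(16) = mex{0,3,2,2} = 1
G(17) = mex{0,3,3,2} = 1
G(18) = mex{1,0,3,3} = 2
G(19) = mex{1,0,3,3} = 2
G(20) = mex{1,0,0,3} = 2
G(21) = mex{2,1,0,0} = 3
G(22) = mex{2,1,0,0} = 3
G_B(22) = 3.
Combined Grundy value = 0 ⊕ 3 = 3.

3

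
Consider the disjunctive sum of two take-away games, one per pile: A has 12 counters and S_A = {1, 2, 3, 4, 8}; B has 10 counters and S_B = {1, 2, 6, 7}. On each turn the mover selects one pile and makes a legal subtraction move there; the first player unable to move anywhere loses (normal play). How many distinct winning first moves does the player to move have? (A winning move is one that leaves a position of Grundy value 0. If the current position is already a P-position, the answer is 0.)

0

Pile A, S = {1, 2, 3, 4, 8}:
n :  0  1  2  3  4  5  6  7  8  9 10 11 12
G :  0  1  2  3  4  0  1  2  3  4  0  1  2
G_A(12) = 2.
Pile B, S = {1, 2, 6, 7}:
n :  0  1  2  3  4  5  6  7  8  9 10
G :  0  1  2  0  1  2  3  4  0  1  2
G_B(10) = 2.
Combined Grundy value = 2 ⊕ 2 = 0.
A winning move leaves total XOR = 0, i.e. changes one component's Grundy value g to g ⊕ X where X is the current total.
Pile A: target g' = 2⊕0 = 2, but every legal move changes the Grundy value (mex property), so 0 moves.
Pile B: target g' = 2⊕0 = 2, but every legal move changes the Grundy value (mex property), so 0 moves.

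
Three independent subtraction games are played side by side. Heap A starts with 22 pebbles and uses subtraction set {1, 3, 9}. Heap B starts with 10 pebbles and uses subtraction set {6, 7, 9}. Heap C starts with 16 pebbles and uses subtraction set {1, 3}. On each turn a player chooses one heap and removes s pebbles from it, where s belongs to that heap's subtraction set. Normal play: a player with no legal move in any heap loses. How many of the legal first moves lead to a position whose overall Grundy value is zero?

8

Heap A, S = {1, 3, 9}:
n :  0  1  2  3  4  5  6  7  8  9 10 11 12 13 14 15 16 17 18 19 20 21 22
G :  0  1  0  1  0  1  0  1  0  1  0  1  0  1  0  1  0  1  0  1  0  1  0
G_A(22) = 0.
Heap B, S = {6, 7, 9}:
G(0) = 0
G(1) = mex{} = 0
G(2) = mex{} = 0
G(3) = mex{} = 0
G(4) = mex{} = 0
G(5) = mex{} = 0
G(6) = mex{0} = 1
G(7) = mex{0,0} = 1
G(8) = mex{0,0} = 1
G(9) = mex{0,0,0} = 1
G(10) = mex{0,0,0} = 1
G_B(10) = 1.
Heap C, S = {1, 3}:
G(0) = 0
G(1) = mex{0} = 1
G(2) = mex{1} = 0
G(3) = mex{0,0} = 1
G(4) = mex{1,1} = 0
G(5) = mex{0,0} = 1
G(6) = mex{1,1} = 0
G(7) = mex{0,0} = 1
G(8) = mex{1,1} = 0
G(9) = mex{0,0} = 1
G(10) = mex{1,1} = 0
G(11) = mex{0,0} = 1
G(12) = mex{1,1} = 0
G(13) = mex{0,0} = 1
G(14) = mex{1,1} = 0
G(15) = mex{0,0} = 1
G(16) = mex{1,1} = 0
G_C(16) = 0.
Combined Grundy value = 0 ⊕ 1 ⊕ 0 = 1.
A winning move leaves total XOR = 0, i.e. changes one component's Grundy value g to g ⊕ X where X is the current total.
Heap A: need g' = 0⊕1 = 1. Options: 22−1→G=1, 22−3→G=1, 22−9→G=1. Hits: 3.
Heap B: need g' = 1⊕1 = 0. Options: 10−6→G=0, 10−7→G=0, 10−9→G=0. Hits: 3.
Heap C: need g' = 0⊕1 = 1. Options: 16−1→G=1, 16−3→G=1. Hits: 2.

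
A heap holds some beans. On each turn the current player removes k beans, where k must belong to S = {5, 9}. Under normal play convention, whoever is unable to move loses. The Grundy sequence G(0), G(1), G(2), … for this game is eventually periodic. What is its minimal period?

14

G(0) = 0
G(1) = mex{} = 0
G(2) = mex{} = 0
G(3) = mex{} = 0
G(4) = mex{} = 0
G(5) = mex{0} = 1
G(6) = mex{0} = 1
G(7) = mex{0} = 1
G(8) = mex{0} = 1
G(9) = mex{0,0} = 1
G(10) = mex{1,0} = 2
G(11) = mex{1,0} = 2
G(12) = mex{1,0} = 2
G(13) = mex{1,0} = 2
G(14) = mex{1,1} = 0
G(15) = mex{2,1} = 0
G(16) = mex{2,1} = 0
G(17) = mex{2,1} = 0
G(18) = mex{2,1} = 0
G(19) = mex{0,2} = 1
G(20) = mex{0,2} = 1
G(21) = mex{0,2} = 1
G(22) = mex{0,2} = 1
G(23) = mex{0,0} = 1
G(24) = mex{1,0} = 2
G(25) = mex{1,0} = 2
G(26) = mex{1,0} = 2
G(27) = mex{1,0} = 2
G(28) = mex{1,1} = 0
G(29) = mex{2,1} = 0
G(n+14) = G(n) holds for n = 0,…,8 (a full window of length max(S) = 9), so the sequence is purely periodic with period 14.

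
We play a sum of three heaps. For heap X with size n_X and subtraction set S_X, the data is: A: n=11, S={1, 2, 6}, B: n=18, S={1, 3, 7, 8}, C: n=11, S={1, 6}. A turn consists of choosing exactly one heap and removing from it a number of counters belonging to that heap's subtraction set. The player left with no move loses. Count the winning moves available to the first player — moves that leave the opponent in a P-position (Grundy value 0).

Heap A, S = {1, 2, 6}:
G(0) = 0
G(1) = mex{0} = 1
G(2) = mex{1,0} = 2
G(3) = mex{2,1} = 0
G(4) = mex{0,2} = 1
G(5) = mex{1,0} = 2
G(6) = mex{2,1,0} = 3
G(7) = mex{3,2,1} = 0
G(8) = mex{0,3,2} = 1
G(9) = mex{1,0,0} = 2
G(10) = mex{2,1,1} = 0
G(11) = mex{0,2,2} = 1
G_A(11) = 1.
Heap B, S = {1, 3, 7, 8}:
n :  0  1  2  3  4  5  6  7  8  9 10 11 12 13 14 15 16 17 18
G :  0  1  0  1  0  1  0  1  2  3  2  3  2  3  2  0  1  0  1
G_B(18) = 1.
Heap C, S = {1, 6}:
n :  0  1  2  3  4  5  6  7  8  9 10 11
G :  0  1  0  1  0  1  2  0  1  0  1  0
G_C(11) = 0.
Combined Grundy value = 1 ⊕ 1 ⊕ 0 = 0.
A winning move leaves total XOR = 0, i.e. changes one component's Grundy value g to g ⊕ X where X is the current total.
Heap A: target g' = 1⊕0 = 1, but every legal move changes the Grundy value (mex property), so 0 moves.
Heap B: target g' = 1⊕0 = 1, but every legal move changes the Grundy value (mex property), so 0 moves.
Heap C: target g' = 0⊕0 = 0, but every legal move changes the Grundy value (mex property), so 0 moves.

0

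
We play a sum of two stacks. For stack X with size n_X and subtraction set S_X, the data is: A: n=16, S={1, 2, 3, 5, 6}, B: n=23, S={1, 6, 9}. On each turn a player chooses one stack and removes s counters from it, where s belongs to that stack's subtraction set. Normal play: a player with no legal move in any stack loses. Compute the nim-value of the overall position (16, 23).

1

Stack A, S = {1, 2, 3, 5, 6}:
G(0) = 0
G(1) = mex{0} = 1
G(2) = mex{1,0} = 2
G(3) = mex{2,1,0} = 3
G(4) = mex{3,2,1} = 0
G(5) = mex{0,3,2,0} = 1
G(6) = mex{1,0,3,1,0} = 2
G(7) = mex{2,1,0,2,1} = 3
G(8) = mex{3,2,1,3,2} = 0
G(9) = mex{0,3,2,0,3} = 1
G(10) = mex{1,0,3,1,0} = 2
G(11) = mex{2,1,0,2,1} = 3
G(12) = mex{3,2,1,3,2} = 0
G(13) = mex{0,3,2,0,3} = 1
G(14) = mex{1,0,3,1,0} = 2
G(15) = mex{2,1,0,2,1} = 3
G(16) = mex{3,2,1,3,2} = 0
G_A(16) = 0.
Stack B, S = {1, 6, 9}:
n :  0  1  2  3  4  5  6  7  8  9 10 11 12 13 14 15 16 17 18 19 20 21 22 23
G :  0  1  0  1  0  1  2  0  1  2  3  2  0  1  0  1  2  0  1  0  1  2  0  1
G_B(23) = 1.
Combined Grundy value = 0 ⊕ 1 = 1.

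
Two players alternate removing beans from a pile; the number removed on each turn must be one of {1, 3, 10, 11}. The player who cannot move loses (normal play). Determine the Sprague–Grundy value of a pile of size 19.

n :  0  1  2  3  4  5  6  7  8  9 10 11 12 13 14 15 16 17 18 19
G :  0  1  0  1  0  1  0  1  0  1  2  3  2  3  2  3  2  3  2  3

3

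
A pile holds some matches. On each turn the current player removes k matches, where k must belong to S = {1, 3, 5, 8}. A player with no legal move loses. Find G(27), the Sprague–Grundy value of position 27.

1

G(0) = 0
G(1) = mex{0} = 1
G(2) = mex{1} = 0
G(3) = mex{0,0} = 1
G(4) = mex{1,1} = 0
G(5) = mex{0,0,0} = 1
G(6) = mex{1,1,1} = 0
G(7) = mex{0,0,0} = 1
G(8) = mex{1,1,1,0} = 2
G(9) = mex{2,0,0,1} = 3
G(10) = mex{3,1,1,0} = 2
G(11) = mex{2,2,0,1} = 3
G(12) = mex{3,3,1,0} = 2
G(13) = mex{2,2,2,1} = 0
G(14) = mex{0,3,3,0} = 1
G(15) = mex{1,2,2,1} = 0
G(16) = mex{0,0,3,2} = 1
G(17) = mex{1,1,2,3} = 0
G(18) = mex{0,0,0,2} = 1
G(19) = mex{1,1,1,3} = 0
G(20) = mex{0,0,0,2} = 1
G(21) = mex{1,1,1,0} = 2
G(22) = mex{2,0,0,1} = 3
G(23) = mex{3,1,1,0} = 2
G(24) = mex{2,2,0,1} = 3
G(25) = mex{3,3,1,0} = 2
G(26) = mex{2,2,2,1} = 0
G(27) = mex{0,3,3,0} = 1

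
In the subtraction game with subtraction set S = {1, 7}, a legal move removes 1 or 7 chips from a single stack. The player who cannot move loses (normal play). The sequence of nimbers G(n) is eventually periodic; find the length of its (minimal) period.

G(0) = 0
G(1) = mex{0} = 1
G(2) = mex{1} = 0
G(3) = mex{0} = 1
G(4) = mex{1} = 0
G(5) = mex{0} = 1
G(6) = mex{1} = 0
G(7) = mex{0,0} = 1
G(8) = mex{1,1} = 0
G(9) = mex{0,0} = 1
G(10) = mex{1,1} = 0
G(11) = mex{0,0} = 1
G(12) = mex{1,1} = 0
G(13) = mex{0,0} = 1
G(14) = mex{1,1} = 0
G(n+2) = G(n) holds for n = 0,…,6 (a full window of length max(S) = 7), so the sequence is purely periodic with period 2.

2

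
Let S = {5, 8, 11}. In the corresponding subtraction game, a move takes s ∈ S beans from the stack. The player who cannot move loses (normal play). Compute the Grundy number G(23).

n :  0  1  2  3  4  5  6  7  8  9 10 11 12 13 14 15 16 17 18 19 20 21 22 23
G :  0  0  0  0  0  1  1  1  1  1  2  2  2  2  2  3  0  0  0  0  0  1  1  1

1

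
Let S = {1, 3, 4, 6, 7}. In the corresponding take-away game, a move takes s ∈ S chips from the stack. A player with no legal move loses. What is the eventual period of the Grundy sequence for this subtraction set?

G(0) = 0
G(1) = mex{0} = 1
G(2) = mex{1} = 0
G(3) = mex{0,0} = 1
G(4) = mex{1,1,0} = 2
G(5) = mex{2,0,1} = 3
G(6) = mex{3,1,0,0} = 2
G(7) = mex{2,2,1,1,0} = 3
G(8) = mex{3,3,2,0,1} = 4
G(9) = mex{4,2,3,1,0} = 5
G(10) = mex{5,3,2,2,1} = 0
G(11) = mex{0,4,3,3,2} = 1
G(12) = mex{1,5,4,2,3} = 0
G(13) = mex{0,0,5,3,2} = 1
G(14) = mex{1,1,0,4,3} = 2
G(15) = mex{2,0,1,5,4} = 3
G(16) = mex{3,1,0,0,5} = 2
G(17) = mex{2,2,1,1,0} = 3
G(18) = mex{3,3,2,0,1} = 4
G(19) = mex{4,2,3,1,0} = 5
G(20) = mex{5,3,2,2,1} = 0
G(21) = mex{0,4,3,3,2} = 1
G(n+10) = G(n) holds for n = 0,…,6 (a full window of length max(S) = 7), so the sequence is purely periodic with period 10.

10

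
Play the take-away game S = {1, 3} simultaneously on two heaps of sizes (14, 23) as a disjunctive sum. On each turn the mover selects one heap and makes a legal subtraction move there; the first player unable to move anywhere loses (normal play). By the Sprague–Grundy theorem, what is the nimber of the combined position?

All heaps use S = {1, 3}:
n :  0  1  2  3  4  5  6  7  8  9 10 11 12 13 14 15 16 17 18 19 20 21 22 23
G :  0  1  0  1  0  1  0  1  0  1  0  1  0  1  0  1  0  1  0  1  0  1  0  1
Heap A: G(14) = 0.
Heap B: G(23) = 1.
Combined Grundy value = 0 ⊕ 1 = 1.

1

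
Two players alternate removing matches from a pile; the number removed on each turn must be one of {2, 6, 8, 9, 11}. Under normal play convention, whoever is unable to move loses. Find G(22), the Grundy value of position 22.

0

G(0) = 0
G(1) = mex{} = 0
G(2) = mex{0} = 1
G(3) = mex{0} = 1
G(4) = mex{1} = 0
G(5) = mex{1} = 0
G(6) = mex{0,0} = 1
G(7) = mex{0,0} = 1
G(8) = mex{1,1,0} = 2
G(9) = mex{1,1,0,0} = 2
G(10) = mex{2,0,1,0} = 3
G(11) = mex{2,0,1,1,0} = 3
G(12) = mex{3,1,0,1,0} = 2
G(13) = mex{3,1,0,0,1} = 2
G(14) = mex{2,2,1,0,1} = 3
G(15) = mex{2,2,1,1,0} = 3
G(16) = mex{3,3,2,1,0} = 4
G(17) = mex{3,3,2,2,1} = 0
G(18) = mex{4,2,3,2,1} = 0
G(19) = mex{0,2,3,3,2} = 1
G(20) = mex{0,3,2,3,2} = 1
G(21) = mex{1,3,2,2,3} = 0
G(22) = mex{1,4,3,2,3} = 0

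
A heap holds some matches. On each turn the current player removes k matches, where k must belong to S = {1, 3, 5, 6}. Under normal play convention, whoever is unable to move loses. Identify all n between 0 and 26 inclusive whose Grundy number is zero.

G(0) = 0
G(1) = mex{0} = 1
G(2) = mex{1} = 0
G(3) = mex{0,0} = 1
G(4) = mex{1,1} = 0
G(5) = mex{0,0,0} = 1
G(6) = mex{1,1,1,0} = 2
G(7) = mex{2,0,0,1} = 3
G(8) = mex{3,1,1,0} = 2
G(9) = mex{2,2,0,1} = 3
G(10) = mex{3,3,1,0} = 2
G(11) = mex{2,2,2,1} = 0
G(12) = mex{0,3,3,2} = 1
G(13) = mex{1,2,2,3} = 0
G(14) = mex{0,0,3,2} = 1
G(15) = mex{1,1,2,3} = 0
G(16) = mex{0,0,0,2} = 1
G(17) = mex{1,1,1,0} = 2
G(18) = mex{2,0,0,1} = 3
G(19) = mex{3,1,1,0} = 2
G(20) = mex{2,2,0,1} = 3
G(21) = mex{3,3,1,0} = 2
G(22) = mex{2,2,2,1} = 0
G(23) = mex{0,3,3,2} = 1
G(24) = mex{1,2,2,3} = 0
G(25) = mex{0,0,3,2} = 1
G(26) = mex{1,1,2,3} = 0
P-positions are exactly the n with G(n) = 0.

0, 2, 4, 11, 13, 15, 22, 24, 26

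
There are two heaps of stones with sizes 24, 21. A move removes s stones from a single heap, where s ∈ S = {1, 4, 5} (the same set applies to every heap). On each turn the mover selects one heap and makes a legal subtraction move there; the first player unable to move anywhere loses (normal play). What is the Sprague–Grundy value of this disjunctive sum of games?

3

All heaps use S = {1, 4, 5}:
n :  0  1  2  3  4  5  6  7  8  9 10 11 12 13 14 15 16 17 18 19 20 21 22 23 24
G :  0  1  0  1  2  3  2  3  0  1  0  1  2  3  2  3  0  1  0  1  2  3  2  3  0
Heap A: G(24) = 0.
Heap B: G(21) = 3.
Combined Grundy value = 0 ⊕ 3 = 3.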